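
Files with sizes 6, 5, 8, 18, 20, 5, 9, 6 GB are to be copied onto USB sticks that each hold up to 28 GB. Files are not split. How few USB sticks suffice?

3

Total = 20 + 18 + 9 + 8 + 6 + 6 + 5 + 5 = 77 GB.
Lower bound: ⌈77/28⌉ = 3 USB sticks.
A packing using 3 USB sticks:
  USB stick 1: 20 + 8 = 28
  USB stick 2: 18 + 9 = 27
  USB stick 3: 6 + 6 + 5 + 5 = 22
This matches the lower bound, so 3 is optimal.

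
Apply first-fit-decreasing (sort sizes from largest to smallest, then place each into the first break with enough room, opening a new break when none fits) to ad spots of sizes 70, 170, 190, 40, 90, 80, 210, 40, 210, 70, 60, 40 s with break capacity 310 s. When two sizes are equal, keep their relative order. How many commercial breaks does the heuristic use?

Sorted descending: 210, 210, 190, 170, 90, 80, 70, 70, 60, 40, 40, 40.
  210 → break 1 (new)  [load 210/310]
  210 → break 2 (new)  [load 210/310]
  190 → break 3 (new)  [load 190/310]
  170 → break 4 (new)  [load 170/310]
  90 → break 1  [load 300/310]
  80 → break 2  [load 290/310]
  70 → break 3  [load 260/310]
  70 → break 4  [load 240/310]
  60 → break 4  [load 300/310]
  40 → break 3  [load 300/310]
  40 → break 5 (new)  [load 40/310]
  40 → break 5  [load 80/310]
5 commercial breaks opened.

5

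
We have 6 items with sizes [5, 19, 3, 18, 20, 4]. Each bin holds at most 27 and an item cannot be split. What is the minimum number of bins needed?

Total = 20 + 19 + 18 + 5 + 4 + 3 = 69.
Lower bound: ⌈69/27⌉ = 3 bins.
A packing using 3 bins:
  bin 1: 20 + 5 = 25
  bin 2: 19 + 4 + 3 = 26
  bin 3: 18 = 18
This matches the lower bound, so 3 is optimal.

3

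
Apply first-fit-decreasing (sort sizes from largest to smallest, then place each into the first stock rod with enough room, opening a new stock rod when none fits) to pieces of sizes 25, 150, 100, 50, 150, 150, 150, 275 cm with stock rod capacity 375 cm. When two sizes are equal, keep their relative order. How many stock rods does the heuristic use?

3

Sorted descending: 275, 150, 150, 150, 150, 100, 50, 25.
  275 → stock rod 1 (new)  [load 275/375]
  150 → stock rod 2 (new)  [load 150/375]
  150 → stock rod 2  [load 300/375]
  150 → stock rod 3 (new)  [load 150/375]
  150 → stock rod 3  [load 300/375]
  100 → stock rod 1  [load 375/375]
  50 → stock rod 2  [load 350/375]
  25 → stock rod 2  [load 375/375]
3 stock rods opened.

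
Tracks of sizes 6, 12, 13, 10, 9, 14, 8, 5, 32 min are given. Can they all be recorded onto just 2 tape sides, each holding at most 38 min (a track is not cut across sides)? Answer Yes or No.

No

Total = 109 min; ⌈109/38⌉ = 3.
At least 3 tape sides are required, but only 2 are allowed.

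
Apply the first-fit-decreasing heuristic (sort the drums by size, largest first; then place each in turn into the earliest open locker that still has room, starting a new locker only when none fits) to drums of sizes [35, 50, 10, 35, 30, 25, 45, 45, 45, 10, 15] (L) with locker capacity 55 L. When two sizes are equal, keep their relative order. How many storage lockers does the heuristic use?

7

Sorted descending: 50, 45, 45, 45, 35, 35, 30, 25, 15, 10, 10.
  50 → locker 1 (new)  [load 50/55]
  45 → locker 2 (new)  [load 45/55]
  45 → locker 3 (new)  [load 45/55]
  45 → locker 4 (new)  [load 45/55]
  35 → locker 5 (new)  [load 35/55]
  35 → locker 6 (new)  [load 35/55]
  30 → locker 7 (new)  [load 30/55]
  25 → locker 7  [load 55/55]
  15 → locker 5  [load 50/55]
  10 → locker 2  [load 55/55]
  10 → locker 3  [load 55/55]
7 storage lockers opened.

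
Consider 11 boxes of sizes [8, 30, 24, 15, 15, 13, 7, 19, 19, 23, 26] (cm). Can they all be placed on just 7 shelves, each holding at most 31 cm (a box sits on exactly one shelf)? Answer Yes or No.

Total = 199 cm; ⌈199/31⌉ = 7.
The bound of 7 does not rule out 7, but exhaustive search shows no assignment into 7 shelves of capacity 31 cm exists — the minimum is 8.

No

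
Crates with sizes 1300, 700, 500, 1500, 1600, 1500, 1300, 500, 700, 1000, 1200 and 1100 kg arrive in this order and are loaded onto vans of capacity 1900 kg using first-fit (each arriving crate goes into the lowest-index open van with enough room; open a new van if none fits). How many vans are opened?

  1300 → van 1 (new)  [load 1300/1900]
  700 → van 2 (new)  [load 700/1900]
  500 → van 1  [load 1800/1900]
  1500 → van 3 (new)  [load 1500/1900]
  1600 → van 4 (new)  [load 1600/1900]
  1500 → van 5 (new)  [load 1500/1900]
  1300 → van 6 (new)  [load 1300/1900]
  500 → van 2  [load 1200/1900]
  700 → van 2  [load 1900/1900]
  1000 → van 7 (new)  [load 1000/1900]
  1200 → van 8 (new)  [load 1200/1900]
  1100 → van 9 (new)  [load 1100/1900]
9 vans opened.

9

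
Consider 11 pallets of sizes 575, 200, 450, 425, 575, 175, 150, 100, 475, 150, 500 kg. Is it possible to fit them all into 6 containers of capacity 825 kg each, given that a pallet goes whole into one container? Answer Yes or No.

A valid assignment using 6 containers:
  container 1: 575 + 200 = 775
  container 2: 575 + 175 = 750
  container 3: 500 + 150 + 150 = 800
  container 4: 475 + 100 = 575
  container 5: 450 = 450
  container 6: 425 = 425
Every load is within 825 kg, so 6 containers suffice.

Yes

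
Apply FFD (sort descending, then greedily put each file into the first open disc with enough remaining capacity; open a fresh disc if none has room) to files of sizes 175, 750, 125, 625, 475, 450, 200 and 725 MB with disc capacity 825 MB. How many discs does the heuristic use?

5

Sorted descending: 750, 725, 625, 475, 450, 200, 175, 125.
  750 → disc 1 (new)  [load 750/825]
  725 → disc 2 (new)  [load 725/825]
  625 → disc 3 (new)  [load 625/825]
  475 → disc 4 (new)  [load 475/825]
  450 → disc 5 (new)  [load 450/825]
  200 → disc 3  [load 825/825]
  175 → disc 4  [load 650/825]
  125 → disc 4  [load 775/825]
5 discs opened.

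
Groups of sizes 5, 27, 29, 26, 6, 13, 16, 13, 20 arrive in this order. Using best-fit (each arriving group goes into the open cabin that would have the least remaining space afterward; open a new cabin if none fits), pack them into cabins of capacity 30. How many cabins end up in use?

6

  5 → cabin 1 (new)  [load 5/30]
  27 → cabin 2 (new)  [load 27/30]
  29 → cabin 3 (new)  [load 29/30]
  26 → cabin 4 (new)  [load 26/30]
  6 → cabin 1  [load 11/30]
  13 → cabin 1  [load 24/30]
  16 → cabin 5 (new)  [load 16/30]
  13 → cabin 5  [load 29/30]
  20 → cabin 6 (new)  [load 20/30]
6 cabins opened.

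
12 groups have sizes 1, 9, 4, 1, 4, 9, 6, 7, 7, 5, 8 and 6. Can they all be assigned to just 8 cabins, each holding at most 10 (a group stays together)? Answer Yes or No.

A valid assignment using 8 cabins:
  cabin 1: 9 + 1 = 10
  cabin 2: 9 + 1 = 10
  cabin 3: 8 = 8
  cabin 4: 7 = 7
  cabin 5: 7 = 7
  cabin 6: 6 + 4 = 10
  cabin 7: 6 + 4 = 10
  cabin 8: 5 = 5
Every load is within 10, so 8 cabins suffice.

Yes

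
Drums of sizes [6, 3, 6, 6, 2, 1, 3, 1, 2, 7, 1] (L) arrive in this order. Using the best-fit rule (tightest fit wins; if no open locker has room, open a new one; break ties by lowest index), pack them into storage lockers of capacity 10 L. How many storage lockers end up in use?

  6 → locker 1 (new)  [load 6/10]
  3 → locker 1  [load 9/10]
  6 → locker 2 (new)  [load 6/10]
  6 → locker 3 (new)  [load 6/10]
  2 → locker 2  [load 8/10]
  1 → locker 1  [load 10/10]
  3 → locker 3  [load 9/10]
  1 → locker 3  [load 10/10]
  2 → locker 2  [load 10/10]
  7 → locker 4 (new)  [load 7/10]
  1 → locker 4  [load 8/10]
4 storage lockers opened.

4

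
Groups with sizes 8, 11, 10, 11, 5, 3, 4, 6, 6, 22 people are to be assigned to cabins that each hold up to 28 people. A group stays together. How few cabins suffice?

Total = 22 + 11 + 11 + 10 + 8 + 6 + 6 + 5 + 4 + 3 = 86 people.
Lower bound: ⌈86/28⌉ = 4 cabins.
A packing using 4 cabins:
  cabin 1: 22 + 6 = 28
  cabin 2: 11 + 11 + 6 = 28
  cabin 3: 10 + 8 + 5 + 4 = 27
  cabin 4: 3 = 3
This matches the lower bound, so 4 is optimal.

4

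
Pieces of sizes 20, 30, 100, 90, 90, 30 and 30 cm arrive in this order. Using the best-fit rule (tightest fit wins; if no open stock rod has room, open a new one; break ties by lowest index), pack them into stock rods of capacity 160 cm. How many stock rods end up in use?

  20 → stock rod 1 (new)  [load 20/160]
  30 → stock rod 1  [load 50/160]
  100 → stock rod 1  [load 150/160]
  90 → stock rod 2 (new)  [load 90/160]
  90 → stock rod 3 (new)  [load 90/160]
  30 → stock rod 2  [load 120/160]
  30 → stock rod 2  [load 150/160]
3 stock rods opened.

3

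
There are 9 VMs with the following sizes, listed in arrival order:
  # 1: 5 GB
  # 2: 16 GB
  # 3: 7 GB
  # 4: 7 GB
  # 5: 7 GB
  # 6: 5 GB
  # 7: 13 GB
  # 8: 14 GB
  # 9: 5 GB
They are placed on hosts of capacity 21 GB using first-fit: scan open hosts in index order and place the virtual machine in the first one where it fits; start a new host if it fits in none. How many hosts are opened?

  5 → host 1 (new)  [load 5/21]
  16 → host 1  [load 21/21]
  7 → host 2 (new)  [load 7/21]
  7 → host 2  [load 14/21]
  7 → host 2  [load 21/21]
  5 → host 3 (new)  [load 5/21]
  13 → host 3  [load 18/21]
  14 → host 4 (new)  [load 14/21]
  5 → host 4  [load 19/21]
4 hosts opened.

4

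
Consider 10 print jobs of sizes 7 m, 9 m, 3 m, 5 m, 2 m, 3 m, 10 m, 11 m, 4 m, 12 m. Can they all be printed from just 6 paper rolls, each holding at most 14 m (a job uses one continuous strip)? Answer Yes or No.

Yes

A valid assignment using 5 paper rolls:
  roll 1: 12 + 2 = 14
  roll 2: 11 + 3 = 14
  roll 3: 10 + 4 = 14
  roll 4: 9 + 5 = 14
  roll 5: 7 + 3 = 10
That uses only 5 ≤ 6, so 6 paper rolls are enough.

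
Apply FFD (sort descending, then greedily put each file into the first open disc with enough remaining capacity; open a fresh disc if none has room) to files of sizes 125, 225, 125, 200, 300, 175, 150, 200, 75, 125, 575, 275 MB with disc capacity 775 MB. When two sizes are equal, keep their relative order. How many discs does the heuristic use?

4

Sorted descending: 575, 300, 275, 225, 200, 200, 175, 150, 125, 125, 125, 75.
  575 → disc 1 (new)  [load 575/775]
  300 → disc 2 (new)  [load 300/775]
  275 → disc 2  [load 575/775]
  225 → disc 3 (new)  [load 225/775]
  200 → disc 1  [load 775/775]
  200 → disc 2  [load 775/775]
  175 → disc 3  [load 400/775]
  150 → disc 3  [load 550/775]
  125 → disc 3  [load 675/775]
  125 → disc 4 (new)  [load 125/775]
  125 → disc 4  [load 250/775]
  75 → disc 3  [load 750/775]
4 discs opened.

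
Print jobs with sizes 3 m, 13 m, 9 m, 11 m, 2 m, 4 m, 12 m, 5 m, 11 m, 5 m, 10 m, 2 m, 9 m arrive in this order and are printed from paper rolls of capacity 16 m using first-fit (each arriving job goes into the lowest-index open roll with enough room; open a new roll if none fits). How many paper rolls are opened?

7

  3 → roll 1 (new)  [load 3/16]
  13 → roll 1  [load 16/16]
  9 → roll 2 (new)  [load 9/16]
  11 → roll 3 (new)  [load 11/16]
  2 → roll 2  [load 11/16]
  4 → roll 2  [load 15/16]
  12 → roll 4 (new)  [load 12/16]
  5 → roll 3  [load 16/16]
  11 → roll 5 (new)  [load 11/16]
  5 → roll 5  [load 16/16]
  10 → roll 6 (new)  [load 10/16]
  2 → roll 4  [load 14/16]
  9 → roll 7 (new)  [load 9/16]
7 paper rolls opened.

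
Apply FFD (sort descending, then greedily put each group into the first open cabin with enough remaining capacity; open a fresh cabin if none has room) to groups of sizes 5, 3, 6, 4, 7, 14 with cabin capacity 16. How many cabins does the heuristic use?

3

Sorted descending: 14, 7, 6, 5, 4, 3.
  14 → cabin 1 (new)  [load 14/16]
  7 → cabin 2 (new)  [load 7/16]
  6 → cabin 2  [load 13/16]
  5 → cabin 3 (new)  [load 5/16]
  4 → cabin 3  [load 9/16]
  3 → cabin 2  [load 16/16]
3 cabins opened.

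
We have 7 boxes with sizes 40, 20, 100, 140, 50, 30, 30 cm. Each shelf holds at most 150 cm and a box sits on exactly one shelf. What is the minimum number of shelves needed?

3

Total = 140 + 100 + 50 + 40 + 30 + 30 + 20 = 410 cm.
Lower bound: ⌈410/150⌉ = 3 shelves.
A packing using 3 shelves:
  shelf 1: 140 = 140
  shelf 2: 100 + 50 = 150
  shelf 3: 40 + 30 + 30 + 20 = 120
This matches the lower bound, so 3 is optimal.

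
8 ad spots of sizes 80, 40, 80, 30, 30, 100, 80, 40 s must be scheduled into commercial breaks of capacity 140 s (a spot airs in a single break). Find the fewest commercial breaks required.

4

Total = 100 + 80 + 80 + 80 + 40 + 40 + 30 + 30 = 480 s.
Lower bound: ⌈480/140⌉ = 4 commercial breaks.
A packing using 4 commercial breaks:
  break 1: 100 + 40 = 140
  break 2: 80 + 40 = 120
  break 3: 80 + 30 + 30 = 140
  break 4: 80 = 80
This matches the lower bound, so 4 is optimal.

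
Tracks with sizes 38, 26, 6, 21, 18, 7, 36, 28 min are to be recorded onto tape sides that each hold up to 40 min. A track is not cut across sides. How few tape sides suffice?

5

Total = 38 + 36 + 28 + 26 + 21 + 18 + 7 + 6 = 180 min.
Lower bound: ⌈180/40⌉ = 5 tape sides.
A packing using 5 tape sides:
  side 1: 38 = 38
  side 2: 36 = 36
  side 3: 28 + 7 = 35
  side 4: 26 + 6 = 32
  side 5: 21 + 18 = 39
This matches the lower bound, so 5 is optimal.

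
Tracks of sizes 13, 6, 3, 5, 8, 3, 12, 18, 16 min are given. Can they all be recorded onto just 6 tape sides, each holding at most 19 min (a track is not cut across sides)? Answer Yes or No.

Yes

A valid assignment using 5 tape sides:
  side 1: 18 = 18
  side 2: 16 + 3 = 19
  side 3: 13 + 6 = 19
  side 4: 12 + 5 = 17
  side 5: 8 + 3 = 11
That uses only 5 ≤ 6, so 6 tape sides are enough.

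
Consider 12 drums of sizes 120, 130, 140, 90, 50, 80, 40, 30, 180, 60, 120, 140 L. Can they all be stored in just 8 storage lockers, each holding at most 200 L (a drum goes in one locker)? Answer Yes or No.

Yes

A valid assignment using 7 storage lockers:
  locker 1: 180 = 180
  locker 2: 140 + 60 = 200
  locker 3: 140 + 50 = 190
  locker 4: 130 + 40 + 30 = 200
  locker 5: 120 + 80 = 200
  locker 6: 120 = 120
  locker 7: 90 = 90
That uses only 7 ≤ 8, so 8 storage lockers are enough.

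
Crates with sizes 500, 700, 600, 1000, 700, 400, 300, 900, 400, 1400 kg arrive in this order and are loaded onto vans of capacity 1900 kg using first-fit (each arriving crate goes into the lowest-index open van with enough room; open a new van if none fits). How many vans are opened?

4

  500 → van 1 (new)  [load 500/1900]
  700 → van 1  [load 1200/1900]
  600 → van 1  [load 1800/1900]
  1000 → van 2 (new)  [load 1000/1900]
  700 → van 2  [load 1700/1900]
  400 → van 3 (new)  [load 400/1900]
  300 → van 3  [load 700/1900]
  900 → van 3  [load 1600/1900]
  400 → van 4 (new)  [load 400/1900]
  1400 → van 4  [load 1800/1900]
4 vans opened.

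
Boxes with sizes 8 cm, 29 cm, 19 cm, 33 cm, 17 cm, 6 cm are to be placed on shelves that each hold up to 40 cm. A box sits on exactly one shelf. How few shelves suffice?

3

Total = 33 + 29 + 19 + 17 + 8 + 6 = 112 cm.
Lower bound: ⌈112/40⌉ = 3 shelves.
A packing using 3 shelves:
  shelf 1: 33 + 6 = 39
  shelf 2: 29 + 8 = 37
  shelf 3: 19 + 17 = 36
This matches the lower bound, so 3 is optimal.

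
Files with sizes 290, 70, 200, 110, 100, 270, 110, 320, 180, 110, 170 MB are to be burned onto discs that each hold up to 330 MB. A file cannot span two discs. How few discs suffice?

Total = 320 + 290 + 270 + 200 + 180 + 170 + 110 + 110 + 110 + 100 + 70 = 1930 MB.
Lower bound: ⌈1930/330⌉ = 6 discs.
A packing using 7 discs:
  disc 1: 320 = 320
  disc 2: 290 = 290
  disc 3: 270 = 270
  disc 4: 200 + 110 = 310
  disc 5: 180 + 110 = 290
  disc 6: 170 + 110 = 280
  disc 7: 100 + 70 = 170
No arrangement into 6 discs stays within capacity, so 7 is optimal.

7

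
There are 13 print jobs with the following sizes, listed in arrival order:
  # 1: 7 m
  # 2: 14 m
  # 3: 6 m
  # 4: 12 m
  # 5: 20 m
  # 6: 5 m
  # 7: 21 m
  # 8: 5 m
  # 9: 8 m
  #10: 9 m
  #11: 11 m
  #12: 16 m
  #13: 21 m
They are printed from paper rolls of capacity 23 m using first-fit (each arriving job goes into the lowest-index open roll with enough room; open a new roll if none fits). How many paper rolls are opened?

  7 → roll 1 (new)  [load 7/23]
  14 → roll 1  [load 21/23]
  6 → roll 2 (new)  [load 6/23]
  12 → roll 2  [load 18/23]
  20 → roll 3 (new)  [load 20/23]
  5 → roll 2  [load 23/23]
  21 → roll 4 (new)  [load 21/23]
  5 → roll 5 (new)  [load 5/23]
  8 → roll 5  [load 13/23]
  9 → roll 5  [load 22/23]
  11 → roll 6 (new)  [load 11/23]
  16 → roll 7 (new)  [load 16/23]
  21 → roll 8 (new)  [load 21/23]
8 paper rolls opened.

8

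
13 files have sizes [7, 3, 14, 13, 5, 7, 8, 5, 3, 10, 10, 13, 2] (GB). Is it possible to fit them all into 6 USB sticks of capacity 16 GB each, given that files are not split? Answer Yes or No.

Total = 100 GB; ⌈100/16⌉ = 7.
At least 7 USB sticks are required, but only 6 are allowed.

No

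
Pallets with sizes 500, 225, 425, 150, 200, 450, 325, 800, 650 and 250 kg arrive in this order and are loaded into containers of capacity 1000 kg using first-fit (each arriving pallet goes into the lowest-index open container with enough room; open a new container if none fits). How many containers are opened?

  500 → container 1 (new)  [load 500/1000]
  225 → container 1  [load 725/1000]
  425 → container 2 (new)  [load 425/1000]
  150 → container 1  [load 875/1000]
  200 → container 2  [load 625/1000]
  450 → container 3 (new)  [load 450/1000]
  325 → container 2  [load 950/1000]
  800 → container 4 (new)  [load 800/1000]
  650 → container 5 (new)  [load 650/1000]
  250 → container 3  [load 700/1000]
5 containers opened.

5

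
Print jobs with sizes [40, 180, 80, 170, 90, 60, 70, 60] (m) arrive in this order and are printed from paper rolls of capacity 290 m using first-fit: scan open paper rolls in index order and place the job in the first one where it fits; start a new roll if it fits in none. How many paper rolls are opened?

  40 → roll 1 (new)  [load 40/290]
  180 → roll 1  [load 220/290]
  80 → roll 2 (new)  [load 80/290]
  170 → roll 2  [load 250/290]
  90 → roll 3 (new)  [load 90/290]
  60 → roll 1  [load 280/290]
  70 → roll 3  [load 160/290]
  60 → roll 3  [load 220/290]
3 paper rolls opened.

3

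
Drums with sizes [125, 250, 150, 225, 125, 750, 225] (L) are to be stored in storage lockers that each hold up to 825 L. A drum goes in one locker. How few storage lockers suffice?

Total = 750 + 250 + 225 + 225 + 150 + 125 + 125 = 1850 L.
Lower bound: ⌈1850/825⌉ = 3 storage lockers.
A packing using 3 storage lockers:
  locker 1: 750 = 750
  locker 2: 250 + 225 + 225 + 125 = 825
  locker 3: 150 + 125 = 275
This matches the lower bound, so 3 is optimal.

3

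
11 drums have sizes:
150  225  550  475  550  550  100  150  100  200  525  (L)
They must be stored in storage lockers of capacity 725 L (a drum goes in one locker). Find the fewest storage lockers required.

Total = 550 + 550 + 550 + 525 + 475 + 225 + 200 + 150 + 150 + 100 + 100 = 3575 L.
Lower bound: ⌈3575/725⌉ = 5 storage lockers.
A packing using 6 storage lockers:
  locker 1: 550 + 150 = 700
  locker 2: 550 + 150 = 700
  locker 3: 550 + 100 = 650
  locker 4: 525 + 200 = 725
  locker 5: 475 + 225 = 700
  locker 6: 100 = 100
No arrangement into 5 storage lockers stays within capacity, so 6 is optimal.

6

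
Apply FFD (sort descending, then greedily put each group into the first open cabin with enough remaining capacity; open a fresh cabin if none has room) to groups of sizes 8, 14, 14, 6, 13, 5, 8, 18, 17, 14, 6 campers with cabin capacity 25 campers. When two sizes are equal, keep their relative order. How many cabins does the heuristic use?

6

Sorted descending: 18, 17, 14, 14, 14, 13, 8, 8, 6, 6, 5.
  18 → cabin 1 (new)  [load 18/25]
  17 → cabin 2 (new)  [load 17/25]
  14 → cabin 3 (new)  [load 14/25]
  14 → cabin 4 (new)  [load 14/25]
  14 → cabin 5 (new)  [load 14/25]
  13 → cabin 6 (new)  [load 13/25]
  8 → cabin 2  [load 25/25]
  8 → cabin 3  [load 22/25]
  6 → cabin 1  [load 24/25]
  6 → cabin 4  [load 20/25]
  5 → cabin 4  [load 25/25]
6 cabins opened.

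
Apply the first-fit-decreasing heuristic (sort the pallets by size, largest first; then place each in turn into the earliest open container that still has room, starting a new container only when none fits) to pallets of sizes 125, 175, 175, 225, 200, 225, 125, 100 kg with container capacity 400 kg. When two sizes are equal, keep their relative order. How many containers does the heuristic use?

4

Sorted descending: 225, 225, 200, 175, 175, 125, 125, 100.
  225 → container 1 (new)  [load 225/400]
  225 → container 2 (new)  [load 225/400]
  200 → container 3 (new)  [load 200/400]
  175 → container 1  [load 400/400]
  175 → container 2  [load 400/400]
  125 → container 3  [load 325/400]
  125 → container 4 (new)  [load 125/400]
  100 → container 4  [load 225/400]
4 containers opened.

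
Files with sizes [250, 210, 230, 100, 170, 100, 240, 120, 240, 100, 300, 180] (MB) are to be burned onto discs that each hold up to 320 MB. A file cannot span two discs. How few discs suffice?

9

Total = 300 + 250 + 240 + 240 + 230 + 210 + 180 + 170 + 120 + 100 + 100 + 100 = 2240 MB.
Lower bound: ⌈2240/320⌉ = 7 discs.
Also, 8 files each exceed 160 MB, and no two of those can share a disc, so at least 8 discs are needed.
A packing using 9 discs:
  disc 1: 300 = 300
  disc 2: 250 = 250
  disc 3: 240 = 240
  disc 4: 240 = 240
  disc 5: 230 = 230
  disc 6: 210 + 100 = 310
  disc 7: 180 + 120 = 300
  disc 8: 170 + 100 = 270
  disc 9: 100 = 100
No arrangement into 8 discs stays within capacity, so 9 is optimal.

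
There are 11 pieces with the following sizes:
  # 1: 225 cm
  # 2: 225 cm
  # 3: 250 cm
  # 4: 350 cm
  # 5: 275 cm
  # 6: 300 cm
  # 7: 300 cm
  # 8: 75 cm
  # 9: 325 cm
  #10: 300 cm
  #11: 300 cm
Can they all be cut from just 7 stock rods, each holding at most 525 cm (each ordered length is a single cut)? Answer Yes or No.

A valid assignment using 7 stock rods:
  stock rod 1: 350 + 75 = 425
  stock rod 2: 325 = 325
  stock rod 3: 300 + 225 = 525
  stock rod 4: 300 + 225 = 525
  stock rod 5: 300 = 300
  stock rod 6: 300 = 300
  stock rod 7: 275 + 250 = 525
Every load is within 525 cm, so 7 stock rods suffice.

Yes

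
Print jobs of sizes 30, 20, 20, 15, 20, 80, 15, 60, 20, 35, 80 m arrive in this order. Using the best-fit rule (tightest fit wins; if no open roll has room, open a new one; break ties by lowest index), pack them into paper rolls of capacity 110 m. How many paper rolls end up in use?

  30 → roll 1 (new)  [load 30/110]
  20 → roll 1  [load 50/110]
  20 → roll 1  [load 70/110]
  15 → roll 1  [load 85/110]
  20 → roll 1  [load 105/110]
  80 → roll 2 (new)  [load 80/110]
  15 → roll 2  [load 95/110]
  60 → roll 3 (new)  [load 60/110]
  20 → roll 3  [load 80/110]
  35 → roll 4 (new)  [load 35/110]
  80 → roll 5 (new)  [load 80/110]
5 paper rolls opened.

5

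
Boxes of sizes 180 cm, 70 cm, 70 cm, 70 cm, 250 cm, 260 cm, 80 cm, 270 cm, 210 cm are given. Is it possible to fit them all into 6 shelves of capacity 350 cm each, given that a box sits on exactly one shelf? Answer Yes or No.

Yes

A valid assignment using 5 shelves:
  shelf 1: 270 + 80 = 350
  shelf 2: 260 + 70 = 330
  shelf 3: 250 + 70 = 320
  shelf 4: 210 + 70 = 280
  shelf 5: 180 = 180
That uses only 5 ≤ 6, so 6 shelves are enough.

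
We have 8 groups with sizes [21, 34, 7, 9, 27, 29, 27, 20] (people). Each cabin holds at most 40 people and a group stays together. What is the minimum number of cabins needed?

6

Total = 34 + 29 + 27 + 27 + 21 + 20 + 9 + 7 = 174 people.
Lower bound: ⌈174/40⌉ = 5 cabins.
A packing using 6 cabins:
  cabin 1: 34 = 34
  cabin 2: 29 + 9 = 38
  cabin 3: 27 + 7 = 34
  cabin 4: 27 = 27
  cabin 5: 21 = 21
  cabin 6: 20 = 20
No arrangement into 5 cabins stays within capacity, so 6 is optimal.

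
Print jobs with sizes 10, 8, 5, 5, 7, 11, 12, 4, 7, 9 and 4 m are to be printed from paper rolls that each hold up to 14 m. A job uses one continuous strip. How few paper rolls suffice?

Total = 12 + 11 + 10 + 9 + 8 + 7 + 7 + 5 + 5 + 4 + 4 = 82 m.
Lower bound: ⌈82/14⌉ = 6 paper rolls.
A packing using 7 paper rolls:
  roll 1: 12 = 12
  roll 2: 11 = 11
  roll 3: 10 + 4 = 14
  roll 4: 9 + 5 = 14
  roll 5: 8 + 5 = 13
  roll 6: 7 + 7 = 14
  roll 7: 4 = 4
No arrangement into 6 paper rolls stays within capacity, so 7 is optimal.

7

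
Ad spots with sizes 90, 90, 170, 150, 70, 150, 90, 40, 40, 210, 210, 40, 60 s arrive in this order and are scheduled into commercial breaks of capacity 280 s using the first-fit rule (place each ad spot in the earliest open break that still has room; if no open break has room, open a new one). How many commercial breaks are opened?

6

  90 → break 1 (new)  [load 90/280]
  90 → break 1  [load 180/280]
  170 → break 2 (new)  [load 170/280]
  150 → break 3 (new)  [load 150/280]
  70 → break 1  [load 250/280]
  150 → break 4 (new)  [load 150/280]
  90 → break 2  [load 260/280]
  40 → break 3  [load 190/280]
  40 → break 3  [load 230/280]
  210 → break 5 (new)  [load 210/280]
  210 → break 6 (new)  [load 210/280]
  40 → break 3  [load 270/280]
  60 → break 4  [load 210/280]
6 commercial breaks opened.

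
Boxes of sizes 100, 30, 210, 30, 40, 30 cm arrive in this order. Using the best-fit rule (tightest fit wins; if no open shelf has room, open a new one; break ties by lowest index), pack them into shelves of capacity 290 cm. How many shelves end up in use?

  100 → shelf 1 (new)  [load 100/290]
  30 → shelf 1  [load 130/290]
  210 → shelf 2 (new)  [load 210/290]
  30 → shelf 2  [load 240/290]
  40 → shelf 2  [load 280/290]
  30 → shelf 1  [load 160/290]
2 shelves opened.

2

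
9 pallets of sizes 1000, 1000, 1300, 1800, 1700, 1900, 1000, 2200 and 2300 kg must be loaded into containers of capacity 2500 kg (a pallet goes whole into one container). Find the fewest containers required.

7

Total = 2300 + 2200 + 1900 + 1800 + 1700 + 1300 + 1000 + 1000 + 1000 = 14200 kg.
Lower bound: ⌈14200/2500⌉ = 6 containers.
A packing using 7 containers:
  container 1: 2300 = 2300
  container 2: 2200 = 2200
  container 3: 1900 = 1900
  container 4: 1800 = 1800
  container 5: 1700 = 1700
  container 6: 1300 + 1000 = 2300
  container 7: 1000 + 1000 = 2000
No arrangement into 6 containers stays within capacity, so 7 is optimal.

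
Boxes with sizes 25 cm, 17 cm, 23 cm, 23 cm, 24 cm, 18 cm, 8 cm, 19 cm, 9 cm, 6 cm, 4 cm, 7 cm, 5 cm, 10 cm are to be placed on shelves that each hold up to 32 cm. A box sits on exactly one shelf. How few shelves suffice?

Total = 25 + 24 + 23 + 23 + 19 + 18 + 17 + 10 + 9 + 8 + 7 + 6 + 5 + 4 = 198 cm.
Lower bound: ⌈198/32⌉ = 7 shelves.
A packing using 7 shelves:
  shelf 1: 25 + 7 = 32
  shelf 2: 24 + 8 = 32
  shelf 3: 23 + 9 = 32
  shelf 4: 23 + 6 = 29
  shelf 5: 19 + 10 = 29
  shelf 6: 18 + 5 + 4 = 27
  shelf 7: 17 = 17
This matches the lower bound, so 7 is optimal.

7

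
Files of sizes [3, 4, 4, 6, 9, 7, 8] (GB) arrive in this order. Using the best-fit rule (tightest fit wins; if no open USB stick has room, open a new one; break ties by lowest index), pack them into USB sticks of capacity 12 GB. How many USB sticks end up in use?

5

  3 → USB stick 1 (new)  [load 3/12]
  4 → USB stick 1  [load 7/12]
  4 → USB stick 1  [load 11/12]
  6 → USB stick 2 (new)  [load 6/12]
  9 → USB stick 3 (new)  [load 9/12]
  7 → USB stick 4 (new)  [load 7/12]
  8 → USB stick 5 (new)  [load 8/12]
5 USB sticks opened.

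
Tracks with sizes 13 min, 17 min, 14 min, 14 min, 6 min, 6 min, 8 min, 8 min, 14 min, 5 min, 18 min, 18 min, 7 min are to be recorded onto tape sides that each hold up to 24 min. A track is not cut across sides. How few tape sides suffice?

7

Total = 18 + 18 + 17 + 14 + 14 + 14 + 13 + 8 + 8 + 7 + 6 + 6 + 5 = 148 min.
Lower bound: ⌈148/24⌉ = 7 tape sides.
A packing using 7 tape sides:
  side 1: 18 + 6 = 24
  side 2: 18 + 6 = 24
  side 3: 17 + 7 = 24
  side 4: 14 + 8 = 22
  side 5: 14 + 8 = 22
  side 6: 14 + 5 = 19
  side 7: 13 = 13
This matches the lower bound, so 7 is optimal.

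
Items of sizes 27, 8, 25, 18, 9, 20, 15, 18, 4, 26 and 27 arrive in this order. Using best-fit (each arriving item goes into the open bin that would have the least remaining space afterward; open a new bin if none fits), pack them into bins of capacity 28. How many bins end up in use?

  27 → bin 1 (new)  [load 27/28]
  8 → bin 2 (new)  [load 8/28]
  25 → bin 3 (new)  [load 25/28]
  18 → bin 2  [load 26/28]
  9 → bin 4 (new)  [load 9/28]
  20 → bin 5 (new)  [load 20/28]
  15 → bin 4  [load 24/28]
  18 → bin 6 (new)  [load 18/28]
  4 → bin 4  [load 28/28]
  26 → bin 7 (new)  [load 26/28]
  27 → bin 8 (new)  [load 27/28]
8 bins opened.

8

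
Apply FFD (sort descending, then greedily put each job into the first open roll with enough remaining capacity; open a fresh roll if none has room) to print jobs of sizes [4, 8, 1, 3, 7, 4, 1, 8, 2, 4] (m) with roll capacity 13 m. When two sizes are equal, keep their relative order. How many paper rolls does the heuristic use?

4

Sorted descending: 8, 8, 7, 4, 4, 4, 3, 2, 1, 1.
  8 → roll 1 (new)  [load 8/13]
  8 → roll 2 (new)  [load 8/13]
  7 → roll 3 (new)  [load 7/13]
  4 → roll 1  [load 12/13]
  4 → roll 2  [load 12/13]
  4 → roll 3  [load 11/13]
  3 → roll 4 (new)  [load 3/13]
  2 → roll 3  [load 13/13]
  1 → roll 1  [load 13/13]
  1 → roll 2  [load 13/13]
4 paper rolls opened.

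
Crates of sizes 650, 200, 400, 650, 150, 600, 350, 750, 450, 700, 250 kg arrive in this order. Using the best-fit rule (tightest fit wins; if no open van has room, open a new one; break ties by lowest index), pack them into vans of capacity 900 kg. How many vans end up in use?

  650 → van 1 (new)  [load 650/900]
  200 → van 1  [load 850/900]
  400 → van 2 (new)  [load 400/900]
  650 → van 3 (new)  [load 650/900]
  150 → van 3  [load 800/900]
  600 → van 4 (new)  [load 600/900]
  350 → van 2  [load 750/900]
  750 → van 5 (new)  [load 750/900]
  450 → van 6 (new)  [load 450/900]
  700 → van 7 (new)  [load 700/900]
  250 → van 4  [load 850/900]
7 vans opened.

7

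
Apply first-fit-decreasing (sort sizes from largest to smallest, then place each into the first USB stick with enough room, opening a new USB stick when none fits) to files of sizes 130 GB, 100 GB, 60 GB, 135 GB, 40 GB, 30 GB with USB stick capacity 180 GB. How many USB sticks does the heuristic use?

Sorted descending: 135, 130, 100, 60, 40, 30.
  135 → USB stick 1 (new)  [load 135/180]
  130 → USB stick 2 (new)  [load 130/180]
  100 → USB stick 3 (new)  [load 100/180]
  60 → USB stick 3  [load 160/180]
  40 → USB stick 1  [load 175/180]
  30 → USB stick 2  [load 160/180]
3 USB sticks opened.

3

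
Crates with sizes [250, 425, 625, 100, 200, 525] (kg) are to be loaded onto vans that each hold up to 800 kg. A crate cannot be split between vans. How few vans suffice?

3

Total = 625 + 525 + 425 + 250 + 200 + 100 = 2125 kg.
Lower bound: ⌈2125/800⌉ = 3 vans.
A packing using 3 vans:
  van 1: 625 + 100 = 725
  van 2: 525 + 250 = 775
  van 3: 425 + 200 = 625
This matches the lower bound, so 3 is optimal.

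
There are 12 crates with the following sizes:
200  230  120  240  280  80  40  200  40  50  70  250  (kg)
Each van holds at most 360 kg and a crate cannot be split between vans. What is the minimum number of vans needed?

Total = 280 + 250 + 240 + 230 + 200 + 200 + 120 + 80 + 70 + 50 + 40 + 40 = 1800 kg.
Lower bound: ⌈1800/360⌉ = 5 vans.
Also, 6 crates each exceed 180 kg, and no two of those can share a van, so at least 6 vans are needed.
A packing using 6 vans:
  van 1: 280 + 80 = 360
  van 2: 250 + 70 + 40 = 360
  van 3: 240 + 120 = 360
  van 4: 230 + 50 + 40 = 320
  van 5: 200 = 200
  van 6: 200 = 200
This matches the lower bound, so 6 is optimal.

6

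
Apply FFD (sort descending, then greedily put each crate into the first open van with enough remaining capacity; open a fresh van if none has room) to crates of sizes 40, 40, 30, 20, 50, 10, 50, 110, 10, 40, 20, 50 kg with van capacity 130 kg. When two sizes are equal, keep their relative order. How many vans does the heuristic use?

4

Sorted descending: 110, 50, 50, 50, 40, 40, 40, 30, 20, 20, 10, 10.
  110 → van 1 (new)  [load 110/130]
  50 → van 2 (new)  [load 50/130]
  50 → van 2  [load 100/130]
  50 → van 3 (new)  [load 50/130]
  40 → van 3  [load 90/130]
  40 → van 3  [load 130/130]
  40 → van 4 (new)  [load 40/130]
  30 → van 2  [load 130/130]
  20 → van 1  [load 130/130]
  20 → van 4  [load 60/130]
  10 → van 4  [load 70/130]
  10 → van 4  [load 80/130]
4 vans opened.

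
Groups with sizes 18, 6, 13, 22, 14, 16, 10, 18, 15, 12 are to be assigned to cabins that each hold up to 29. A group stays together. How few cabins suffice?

Total = 22 + 18 + 18 + 16 + 15 + 14 + 13 + 12 + 10 + 6 = 144.
Lower bound: ⌈144/29⌉ = 5 cabins.
A packing using 6 cabins:
  cabin 1: 22 + 6 = 28
  cabin 2: 18 + 10 = 28
  cabin 3: 18 = 18
  cabin 4: 16 + 13 = 29
  cabin 5: 15 + 14 = 29
  cabin 6: 12 = 12
No arrangement into 5 cabins stays within capacity, so 6 is optimal.

6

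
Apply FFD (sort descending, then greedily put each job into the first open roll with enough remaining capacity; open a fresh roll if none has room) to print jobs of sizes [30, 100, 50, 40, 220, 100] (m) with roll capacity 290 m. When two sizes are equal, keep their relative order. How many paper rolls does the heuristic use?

Sorted descending: 220, 100, 100, 50, 40, 30.
  220 → roll 1 (new)  [load 220/290]
  100 → roll 2 (new)  [load 100/290]
  100 → roll 2  [load 200/290]
  50 → roll 1  [load 270/290]
  40 → roll 2  [load 240/290]
  30 → roll 2  [load 270/290]
2 paper rolls opened.

2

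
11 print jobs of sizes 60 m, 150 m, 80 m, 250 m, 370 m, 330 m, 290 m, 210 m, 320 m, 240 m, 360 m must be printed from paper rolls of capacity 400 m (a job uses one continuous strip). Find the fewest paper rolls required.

8

Total = 370 + 360 + 330 + 320 + 290 + 250 + 240 + 210 + 150 + 80 + 60 = 2660 m.
Lower bound: ⌈2660/400⌉ = 7 paper rolls.
Also, 8 print jobs each exceed 200 m, and no two of those can share a roll, so at least 8 paper rolls are needed.
A packing using 8 paper rolls:
  roll 1: 370 = 370
  roll 2: 360 = 360
  roll 3: 330 + 60 = 390
  roll 4: 320 + 80 = 400
  roll 5: 290 = 290
  roll 6: 250 + 150 = 400
  roll 7: 240 = 240
  roll 8: 210 = 210
This matches the lower bound, so 8 is optimal.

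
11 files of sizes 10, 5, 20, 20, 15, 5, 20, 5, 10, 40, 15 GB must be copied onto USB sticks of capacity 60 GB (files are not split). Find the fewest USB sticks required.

3

Total = 40 + 20 + 20 + 20 + 15 + 15 + 10 + 10 + 5 + 5 + 5 = 165 GB.
Lower bound: ⌈165/60⌉ = 3 USB sticks.
A packing using 3 USB sticks:
  USB stick 1: 40 + 20 = 60
  USB stick 2: 20 + 20 + 15 + 5 = 60
  USB stick 3: 15 + 10 + 10 + 5 + 5 = 45
This matches the lower bound, so 3 is optimal.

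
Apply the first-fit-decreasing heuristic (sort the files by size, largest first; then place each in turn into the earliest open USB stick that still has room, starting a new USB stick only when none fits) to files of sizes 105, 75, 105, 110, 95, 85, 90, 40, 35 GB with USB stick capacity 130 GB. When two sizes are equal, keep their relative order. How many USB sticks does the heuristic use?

Sorted descending: 110, 105, 105, 95, 90, 85, 75, 40, 35.
  110 → USB stick 1 (new)  [load 110/130]
  105 → USB stick 2 (new)  [load 105/130]
  105 → USB stick 3 (new)  [load 105/130]
  95 → USB stick 4 (new)  [load 95/130]
  90 → USB stick 5 (new)  [load 90/130]
  85 → USB stick 6 (new)  [load 85/130]
  75 → USB stick 7 (new)  [load 75/130]
  40 → USB stick 5  [load 130/130]
  35 → USB stick 4  [load 130/130]
7 USB sticks opened.

7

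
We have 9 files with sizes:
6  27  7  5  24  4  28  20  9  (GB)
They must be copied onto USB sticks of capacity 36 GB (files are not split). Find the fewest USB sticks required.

4

Total = 28 + 27 + 24 + 20 + 9 + 7 + 6 + 5 + 4 = 130 GB.
Lower bound: ⌈130/36⌉ = 4 USB sticks.
A packing using 4 USB sticks:
  USB stick 1: 28 + 7 = 35
  USB stick 2: 27 + 9 = 36
  USB stick 3: 24 + 6 + 5 = 35
  USB stick 4: 20 + 4 = 24
This matches the lower bound, so 4 is optimal.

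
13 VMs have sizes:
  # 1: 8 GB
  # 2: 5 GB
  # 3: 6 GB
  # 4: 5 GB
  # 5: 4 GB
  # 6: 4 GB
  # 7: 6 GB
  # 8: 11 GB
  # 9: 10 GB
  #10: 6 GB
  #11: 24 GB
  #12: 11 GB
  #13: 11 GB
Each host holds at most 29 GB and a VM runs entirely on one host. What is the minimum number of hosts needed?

Total = 24 + 11 + 11 + 11 + 10 + 8 + 6 + 6 + 6 + 5 + 5 + 4 + 4 = 111 GB.
Lower bound: ⌈111/29⌉ = 4 hosts.
A packing using 4 hosts:
  host 1: 24 + 5 = 29
  host 2: 11 + 11 + 6 = 28
  host 3: 11 + 10 + 8 = 29
  host 4: 6 + 6 + 5 + 4 + 4 = 25
This matches the lower bound, so 4 is optimal.

4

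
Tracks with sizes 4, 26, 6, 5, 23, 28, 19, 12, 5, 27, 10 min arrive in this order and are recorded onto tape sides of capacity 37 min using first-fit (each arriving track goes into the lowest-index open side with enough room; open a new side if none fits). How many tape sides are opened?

  4 → side 1 (new)  [load 4/37]
  26 → side 1  [load 30/37]
  6 → side 1  [load 36/37]
  5 → side 2 (new)  [load 5/37]
  23 → side 2  [load 28/37]
  28 → side 3 (new)  [load 28/37]
  19 → side 4 (new)  [load 19/37]
  12 → side 4  [load 31/37]
  5 → side 2  [load 33/37]
  27 → side 5 (new)  [load 27/37]
  10 → side 5  [load 37/37]
5 tape sides opened.

5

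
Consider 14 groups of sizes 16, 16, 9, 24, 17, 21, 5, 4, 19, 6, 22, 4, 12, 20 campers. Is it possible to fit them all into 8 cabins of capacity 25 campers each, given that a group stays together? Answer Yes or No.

Total = 195 campers; ⌈195/25⌉ = 8.
The bound of 8 does not rule out 8, but exhaustive search shows no assignment into 8 cabins of capacity 25 campers exists — the minimum is 9.

No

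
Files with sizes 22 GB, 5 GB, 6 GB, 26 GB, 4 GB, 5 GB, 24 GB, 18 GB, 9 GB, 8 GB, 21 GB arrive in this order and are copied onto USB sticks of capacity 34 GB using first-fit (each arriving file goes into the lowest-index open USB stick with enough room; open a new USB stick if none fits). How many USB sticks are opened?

  22 → USB stick 1 (new)  [load 22/34]
  5 → USB stick 1  [load 27/34]
  6 → USB stick 1  [load 33/34]
  26 → USB stick 2 (new)  [load 26/34]
  4 → USB stick 2  [load 30/34]
  5 → USB stick 3 (new)  [load 5/34]
  24 → USB stick 3  [load 29/34]
  18 → USB stick 4 (new)  [load 18/34]
  9 → USB stick 4  [load 27/34]
  8 → USB stick 5 (new)  [load 8/34]
  21 → USB stick 5  [load 29/34]
5 USB sticks opened.

5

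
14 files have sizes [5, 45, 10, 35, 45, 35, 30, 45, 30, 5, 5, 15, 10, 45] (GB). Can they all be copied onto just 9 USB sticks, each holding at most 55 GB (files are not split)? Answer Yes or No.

A valid assignment using 8 USB sticks:
  USB stick 1: 45 + 10 = 55
  USB stick 2: 45 + 10 = 55
  USB stick 3: 45 + 5 + 5 = 55
  USB stick 4: 45 + 5 = 50
  USB stick 5: 35 + 15 = 50
  USB stick 6: 35 = 35
  USB stick 7: 30 = 30
  USB stick 8: 30 = 30
That uses only 8 ≤ 9, so 9 USB sticks are enough.

Yes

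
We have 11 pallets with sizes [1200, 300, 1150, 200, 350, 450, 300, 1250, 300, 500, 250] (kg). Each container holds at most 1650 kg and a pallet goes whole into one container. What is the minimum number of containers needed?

Total = 1250 + 1200 + 1150 + 500 + 450 + 350 + 300 + 300 + 300 + 250 + 200 = 6250 kg.
Lower bound: ⌈6250/1650⌉ = 4 containers.
A packing using 4 containers:
  container 1: 1250 + 350 = 1600
  container 2: 1200 + 450 = 1650
  container 3: 1150 + 500 = 1650
  container 4: 300 + 300 + 300 + 250 + 200 = 1350
This matches the lower bound, so 4 is optimal.

4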